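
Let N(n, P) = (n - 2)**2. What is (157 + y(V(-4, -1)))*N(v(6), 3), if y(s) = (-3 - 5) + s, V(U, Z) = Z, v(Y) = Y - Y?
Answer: 592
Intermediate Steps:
v(Y) = 0
N(n, P) = (-2 + n)**2
y(s) = -8 + s
(157 + y(V(-4, -1)))*N(v(6), 3) = (157 + (-8 - 1))*(-2 + 0)**2 = (157 - 9)*(-2)**2 = 148*4 = 592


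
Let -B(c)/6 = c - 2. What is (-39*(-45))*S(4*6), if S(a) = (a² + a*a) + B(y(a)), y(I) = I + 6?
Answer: 1726920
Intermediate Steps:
y(I) = 6 + I
B(c) = 12 - 6*c (B(c) = -6*(c - 2) = -6*(-2 + c) = 12 - 6*c)
S(a) = -24 - 6*a + 2*a² (S(a) = (a² + a*a) + (12 - 6*(6 + a)) = (a² + a²) + (12 + (-36 - 6*a)) = 2*a² + (-24 - 6*a) = -24 - 6*a + 2*a²)
(-39*(-45))*S(4*6) = (-39*(-45))*(-24 - 24*6 + 2*(4*6)²) = 1755*(-24 - 6*24 + 2*24²) = 1755*(-24 - 144 + 2*576) = 1755*(-24 - 144 + 1152) = 1755*984 = 1726920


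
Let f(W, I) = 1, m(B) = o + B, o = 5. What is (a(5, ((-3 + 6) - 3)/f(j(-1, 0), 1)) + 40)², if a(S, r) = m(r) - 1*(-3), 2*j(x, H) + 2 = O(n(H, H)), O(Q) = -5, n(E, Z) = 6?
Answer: 2304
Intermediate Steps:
m(B) = 5 + B
j(x, H) = -7/2 (j(x, H) = -1 + (½)*(-5) = -1 - 5/2 = -7/2)
a(S, r) = 8 + r (a(S, r) = (5 + r) - 1*(-3) = (5 + r) + 3 = 8 + r)
(a(5, ((-3 + 6) - 3)/f(j(-1, 0), 1)) + 40)² = ((8 + ((-3 + 6) - 3)/1) + 40)² = ((8 + (3 - 3)*1) + 40)² = ((8 + 0*1) + 40)² = ((8 + 0) + 40)² = (8 + 40)² = 48² = 2304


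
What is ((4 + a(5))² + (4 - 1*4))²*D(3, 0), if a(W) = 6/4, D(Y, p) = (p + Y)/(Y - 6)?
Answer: -14641/16 ≈ -915.06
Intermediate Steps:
D(Y, p) = (Y + p)/(-6 + Y)
a(W) = 3/2 (a(W) = 6*(¼) = 3/2)
((4 + a(5))² + (4 - 1*4))²*D(3, 0) = ((4 + 3/2)² + (4 - 1*4))²*((3 + 0)/(-6 + 3)) = ((11/2)² + (4 - 4))²*(3/(-3)) = (121/4 + 0)²*(-⅓*3) = (121/4)²*(-1) = (14641/16)*(-1) = -14641/16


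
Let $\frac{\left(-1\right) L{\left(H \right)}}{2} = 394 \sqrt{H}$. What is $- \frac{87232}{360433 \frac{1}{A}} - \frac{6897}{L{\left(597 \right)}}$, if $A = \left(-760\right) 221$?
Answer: $\frac{14651486720}{360433} + \frac{2299 \sqrt{597}}{156812} \approx 40650.0$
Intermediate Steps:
$A = -167960$
$L{\left(H \right)} = - 788 \sqrt{H}$ ($L{\left(H \right)} = - 2 \cdot 394 \sqrt{H} = - 788 \sqrt{H}$)
$- \frac{87232}{360433 \frac{1}{A}} - \frac{6897}{L{\left(597 \right)}} = - \frac{87232}{360433 \frac{1}{-167960}} - \frac{6897}{\left(-788\right) \sqrt{597}} = - \frac{87232}{360433 \left(- \frac{1}{167960}\right)} - 6897 \left(- \frac{\sqrt{597}}{470436}\right) = - \frac{87232}{- \frac{360433}{167960}} + \frac{2299 \sqrt{597}}{156812} = \left(-87232\right) \left(- \frac{167960}{360433}\right) + \frac{2299 \sqrt{597}}{156812} = \frac{14651486720}{360433} + \frac{2299 \sqrt{597}}{156812}$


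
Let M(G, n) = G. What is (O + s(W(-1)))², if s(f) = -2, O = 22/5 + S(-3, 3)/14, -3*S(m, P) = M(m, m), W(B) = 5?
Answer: 29929/4900 ≈ 6.1080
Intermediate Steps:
S(m, P) = -m/3
O = 313/70 (O = 22/5 - ⅓*(-3)/14 = 22*(⅕) + 1*(1/14) = 22/5 + 1/14 = 313/70 ≈ 4.4714)
(O + s(W(-1)))² = (313/70 - 2)² = (173/70)² = 29929/4900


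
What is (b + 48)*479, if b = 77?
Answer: 59875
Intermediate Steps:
(b + 48)*479 = (77 + 48)*479 = 125*479 = 59875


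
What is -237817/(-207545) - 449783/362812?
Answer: -7067351331/75299816540 ≈ -0.093856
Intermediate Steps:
-237817/(-207545) - 449783/362812 = -237817*(-1/207545) - 449783*1/362812 = 237817/207545 - 449783/362812 = -7067351331/75299816540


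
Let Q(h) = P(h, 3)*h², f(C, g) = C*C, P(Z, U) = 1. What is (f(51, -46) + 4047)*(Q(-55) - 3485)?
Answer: -3058080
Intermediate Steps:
f(C, g) = C²
Q(h) = h² (Q(h) = 1*h² = h²)
(f(51, -46) + 4047)*(Q(-55) - 3485) = (51² + 4047)*((-55)² - 3485) = (2601 + 4047)*(3025 - 3485) = 6648*(-460) = -3058080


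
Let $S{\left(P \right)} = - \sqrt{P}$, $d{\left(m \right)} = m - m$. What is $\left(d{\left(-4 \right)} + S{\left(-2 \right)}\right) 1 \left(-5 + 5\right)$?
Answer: $0$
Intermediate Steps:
$d{\left(m \right)} = 0$
$\left(d{\left(-4 \right)} + S{\left(-2 \right)}\right) 1 \left(-5 + 5\right) = \left(0 - \sqrt{-2}\right) 1 \left(-5 + 5\right) = \left(0 - i \sqrt{2}\right) 1 \cdot 0 = \left(0 - i \sqrt{2}\right) 0 = - i \sqrt{2} \cdot 0 = 0$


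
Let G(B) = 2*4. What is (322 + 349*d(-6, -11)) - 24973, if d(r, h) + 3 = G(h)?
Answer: -22906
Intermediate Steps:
G(B) = 8
d(r, h) = 5 (d(r, h) = -3 + 8 = 5)
(322 + 349*d(-6, -11)) - 24973 = (322 + 349*5) - 24973 = (322 + 1745) - 24973 = 2067 - 24973 = -22906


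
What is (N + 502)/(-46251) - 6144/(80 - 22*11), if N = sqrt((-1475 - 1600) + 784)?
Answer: 1753610/46251 - I*sqrt(2291)/46251 ≈ 37.915 - 0.0010349*I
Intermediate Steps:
N = I*sqrt(2291) (N = sqrt(-3075 + 784) = sqrt(-2291) = I*sqrt(2291) ≈ 47.864*I)
(N + 502)/(-46251) - 6144/(80 - 22*11) = (I*sqrt(2291) + 502)/(-46251) - 6144/(80 - 22*11) = (502 + I*sqrt(2291))*(-1/46251) - 6144/(80 - 242) = (-502/46251 - I*sqrt(2291)/46251) - 6144/(-162) = (-502/46251 - I*sqrt(2291)/46251) - 6144*(-1/162) = (-502/46251 - I*sqrt(2291)/46251) + 1024/27 = 1753610/46251 - I*sqrt(2291)/46251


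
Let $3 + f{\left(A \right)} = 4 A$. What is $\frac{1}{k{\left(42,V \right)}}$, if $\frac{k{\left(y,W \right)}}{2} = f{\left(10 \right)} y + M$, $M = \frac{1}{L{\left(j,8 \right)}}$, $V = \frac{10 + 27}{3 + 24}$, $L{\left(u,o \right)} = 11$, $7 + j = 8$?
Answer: $\frac{11}{34190} \approx 0.00032173$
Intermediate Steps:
$j = 1$ ($j = -7 + 8 = 1$)
$V = \frac{37}{27} \approx 1.3704$
$f{\left(A \right)} = -3 + 4 A$
$M = \frac{1}{11} \approx 0.090909$
$k{\left(y,W \right)} = \frac{2}{11} + 74 y$ ($k{\left(y,W \right)} = 2 \left(\left(-3 + 4 \cdot 10\right) y + \frac{1}{11}\right) = 2 \left(\left(-3 + 40\right) y + \frac{1}{11}\right) = 2 \left(37 y + \frac{1}{11}\right) = 2 \left(\frac{1}{11} + 37 y\right) = \frac{2}{11} + 74 y$)
$\frac{1}{k{\left(42,V \right)}} = \frac{1}{\frac{2}{11} + 74 \cdot 42} = \frac{1}{\frac{2}{11} + 3108} = \frac{1}{\frac{34190}{11}} = \frac{11}{34190}$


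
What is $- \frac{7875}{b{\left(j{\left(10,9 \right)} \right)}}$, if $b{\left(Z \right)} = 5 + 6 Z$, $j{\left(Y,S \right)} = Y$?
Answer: $- \frac{1575}{13} \approx -121.15$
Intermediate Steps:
$- \frac{7875}{b{\left(j{\left(10,9 \right)} \right)}} = - \frac{7875}{5 + 6 \cdot 10} = - \frac{7875}{5 + 60} = - \frac{7875}{65} = \left(-7875\right) \frac{1}{65} = - \frac{1575}{13}$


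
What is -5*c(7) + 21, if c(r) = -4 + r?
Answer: 6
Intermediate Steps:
-5*c(7) + 21 = -5*(-4 + 7) + 21 = -5*3 + 21 = -15 + 21 = 6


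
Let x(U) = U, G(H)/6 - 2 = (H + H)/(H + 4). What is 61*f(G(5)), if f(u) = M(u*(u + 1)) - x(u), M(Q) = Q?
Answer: 191296/9 ≈ 21255.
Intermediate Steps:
G(H) = 12 + 12*H/(4 + H) (G(H) = 12 + 6*((H + H)/(H + 4)) = 12 + 6*((2*H)/(4 + H)) = 12 + 6*(2*H/(4 + H)) = 12 + 12*H/(4 + H))
f(u) = -u + u*(1 + u) (f(u) = u*(u + 1) - u = u*(1 + u) - u = -u + u*(1 + u))
61*f(G(5)) = 61*(24*(2 + 5)/(4 + 5))² = 61*(24*7/9)² = 61*(24*(⅑)*7)² = 61*(56/3)² = 61*(3136/9) = 191296/9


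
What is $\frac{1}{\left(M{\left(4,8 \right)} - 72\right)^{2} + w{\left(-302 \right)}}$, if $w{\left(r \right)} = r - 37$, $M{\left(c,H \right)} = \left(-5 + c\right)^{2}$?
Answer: $\frac{1}{4702} \approx 0.00021268$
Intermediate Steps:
$w{\left(r \right)} = -37 + r$
$\frac{1}{\left(M{\left(4,8 \right)} - 72\right)^{2} + w{\left(-302 \right)}} = \frac{1}{\left(\left(-5 + 4\right)^{2} - 72\right)^{2} - 339} = \frac{1}{\left(\left(-1\right)^{2} - 72\right)^{2} - 339} = \frac{1}{\left(1 - 72\right)^{2} - 339} = \frac{1}{\left(-71\right)^{2} - 339} = \frac{1}{5041 - 339} = \frac{1}{4702}$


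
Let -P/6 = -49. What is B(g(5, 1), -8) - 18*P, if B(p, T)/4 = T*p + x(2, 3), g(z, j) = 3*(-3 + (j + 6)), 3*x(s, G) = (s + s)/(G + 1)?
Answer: -17024/3 ≈ -5674.7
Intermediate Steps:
P = 294 (P = -6*(-49) = 294)
x(s, G) = 2*s/(3*(1 + G)) (x(s, G) = ((s + s)/(G + 1))/3 = ((2*s)/(1 + G))/3 = (2*s/(1 + G))/3 = 2*s/(3*(1 + G)))
g(z, j) = 9 + 3*j (g(z, j) = 3*(-3 + (6 + j)) = 3*(3 + j) = 9 + 3*j)
B(p, T) = 4/3 + 4*T*p (B(p, T) = 4*(T*p + (⅔)*2/(1 + 3)) = 4*(T*p + (⅔)*2/4) = 4*(T*p + (⅔)*2*(¼)) = 4*(T*p + ⅓) = 4*(⅓ + T*p) = 4/3 + 4*T*p)
B(g(5, 1), -8) - 18*P = (4/3 + 4*(-8)*(9 + 3*1)) - 18*294 = (4/3 + 4*(-8)*(9 + 3)) - 5292 = (4/3 + 4*(-8)*12) - 5292 = (4/3 - 384) - 5292 = -1148/3 - 5292 = -17024/3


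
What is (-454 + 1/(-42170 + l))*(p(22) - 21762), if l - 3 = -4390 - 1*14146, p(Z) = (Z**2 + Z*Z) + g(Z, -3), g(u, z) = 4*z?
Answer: 573395945378/60703 ≈ 9.4459e+6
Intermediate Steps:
p(Z) = -12 + 2*Z**2 (p(Z) = (Z**2 + Z*Z) + 4*(-3) = (Z**2 + Z**2) - 12 = 2*Z**2 - 12 = -12 + 2*Z**2)
l = -18533 (l = 3 + (-4390 - 1*14146) = 3 + (-4390 - 14146) = 3 - 18536 = -18533)
(-454 + 1/(-42170 + l))*(p(22) - 21762) = (-454 + 1/(-42170 - 18533))*((-12 + 2*22**2) - 21762) = (-454 + 1/(-60703))*((-12 + 2*484) - 21762) = (-454 - 1/60703)*((-12 + 968) - 21762) = -27559163*(956 - 21762)/60703 = -27559163/60703*(-20806) = 573395945378/60703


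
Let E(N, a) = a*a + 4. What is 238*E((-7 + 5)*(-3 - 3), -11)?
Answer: 29750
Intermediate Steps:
E(N, a) = 4 + a² (E(N, a) = a² + 4 = 4 + a²)
238*E((-7 + 5)*(-3 - 3), -11) = 238*(4 + (-11)²) = 238*(4 + 121) = 238*125 = 29750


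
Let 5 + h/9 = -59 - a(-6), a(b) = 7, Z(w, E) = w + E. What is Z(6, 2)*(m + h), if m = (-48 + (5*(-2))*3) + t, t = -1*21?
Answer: -5904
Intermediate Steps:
Z(w, E) = E + w
t = -21
m = -99 (m = (-48 + (5*(-2))*3) - 21 = (-48 - 10*3) - 21 = (-48 - 30) - 21 = -78 - 21 = -99)
h = -639 (h = -45 + 9*(-59 - 1*7) = -45 + 9*(-59 - 7) = -45 + 9*(-66) = -45 - 594 = -639)
Z(6, 2)*(m + h) = (2 + 6)*(-99 - 639) = 8*(-738) = -5904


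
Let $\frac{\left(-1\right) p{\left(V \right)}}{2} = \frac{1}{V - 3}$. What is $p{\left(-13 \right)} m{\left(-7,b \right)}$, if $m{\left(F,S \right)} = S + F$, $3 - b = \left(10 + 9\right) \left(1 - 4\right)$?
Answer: $\frac{53}{8} \approx 6.625$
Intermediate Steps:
$p{\left(V \right)} = - \frac{2}{-3 + V}$ ($p{\left(V \right)} = - \frac{2}{V - 3} = - \frac{2}{-3 + V}$)
$b = 60$ ($b = 3 - \left(10 + 9\right) \left(1 - 4\right) = 3 - 19 \left(-3\right) = 3 - -57 = 3 + 57 = 60$)
$m{\left(F,S \right)} = F + S$
$p{\left(-13 \right)} m{\left(-7,b \right)} = - \frac{2}{-3 - 13} \left(-7 + 60\right) = - \frac{2}{-16} \cdot 53 = \left(-2\right) \left(- \frac{1}{16}\right) 53 = \frac{1}{8} \cdot 53 = \frac{53}{8}$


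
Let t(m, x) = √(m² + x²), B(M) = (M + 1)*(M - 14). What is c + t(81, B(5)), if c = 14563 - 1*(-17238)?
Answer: 31801 + 27*√13 ≈ 31898.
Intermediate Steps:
c = 31801 (c = 14563 + 17238 = 31801)
B(M) = (1 + M)*(-14 + M)
c + t(81, B(5)) = 31801 + √(81² + (-14 + 5² - 13*5)²) = 31801 + √(6561 + (-14 + 25 - 65)²) = 31801 + √(6561 + (-54)²) = 31801 + √(6561 + 2916) = 31801 + √9477 = 31801 + 27*√13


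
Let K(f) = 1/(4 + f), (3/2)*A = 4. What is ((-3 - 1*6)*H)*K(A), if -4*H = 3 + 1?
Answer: 27/20 ≈ 1.3500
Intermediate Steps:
A = 8/3 (A = (⅔)*4 = 8/3 ≈ 2.6667)
H = -1 (H = -(3 + 1)/4 = -¼*4 = -1)
((-3 - 1*6)*H)*K(A) = ((-3 - 1*6)*(-1))/(4 + 8/3) = ((-3 - 6)*(-1))/(20/3) = -9*(-1)*(3/20) = 9*(3/20) = 27/20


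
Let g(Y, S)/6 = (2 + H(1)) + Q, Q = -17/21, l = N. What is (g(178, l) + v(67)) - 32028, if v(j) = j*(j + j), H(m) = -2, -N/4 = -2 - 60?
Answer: -161384/7 ≈ -23055.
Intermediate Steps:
N = 248 (N = -4*(-2 - 60) = -4*(-62) = 248)
l = 248
Q = -17/21 (Q = -17*1/21 = -17/21 ≈ -0.80952)
v(j) = 2*j² (v(j) = j*(2*j) = 2*j²)
g(Y, S) = -34/7 (g(Y, S) = 6*((2 - 2) - 17/21) = 6*(0 - 17/21) = 6*(-17/21) = -34/7)
(g(178, l) + v(67)) - 32028 = (-34/7 + 2*67²) - 32028 = (-34/7 + 2*4489) - 32028 = (-34/7 + 8978) - 32028 = 62812/7 - 32028 = -161384/7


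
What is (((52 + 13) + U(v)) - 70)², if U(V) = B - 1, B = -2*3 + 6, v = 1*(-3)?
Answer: 36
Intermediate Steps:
v = -3
B = 0 (B = -6 + 6 = 0)
U(V) = -1 (U(V) = 0 - 1 = -1)
(((52 + 13) + U(v)) - 70)² = (((52 + 13) - 1) - 70)² = ((65 - 1) - 70)² = (64 - 70)² = (-6)² = 36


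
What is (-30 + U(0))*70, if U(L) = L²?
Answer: -2100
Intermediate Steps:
(-30 + U(0))*70 = (-30 + 0²)*70 = (-30 + 0)*70 = -30*70 = -2100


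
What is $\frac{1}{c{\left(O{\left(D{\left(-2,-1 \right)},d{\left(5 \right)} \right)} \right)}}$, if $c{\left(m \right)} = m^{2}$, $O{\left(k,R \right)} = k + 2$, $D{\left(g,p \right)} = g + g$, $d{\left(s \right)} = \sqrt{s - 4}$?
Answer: $\frac{1}{4} \approx 0.25$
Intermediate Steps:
$d{\left(s \right)} = \sqrt{-4 + s}$
$D{\left(g,p \right)} = 2 g$
$O{\left(k,R \right)} = 2 + k$
$\frac{1}{c{\left(O{\left(D{\left(-2,-1 \right)},d{\left(5 \right)} \right)} \right)}} = \frac{1}{\left(2 + 2 \left(-2\right)\right)^{2}} = \frac{1}{\left(2 - 4\right)^{2}} = \frac{1}{\left(-2\right)^{2}} = \frac{1}{4}$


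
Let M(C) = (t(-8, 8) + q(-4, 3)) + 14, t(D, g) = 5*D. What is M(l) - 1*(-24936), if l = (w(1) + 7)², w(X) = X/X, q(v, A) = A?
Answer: 24913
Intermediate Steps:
w(X) = 1
l = 64 (l = (1 + 7)² = 8² = 64)
M(C) = -23 (M(C) = (5*(-8) + 3) + 14 = (-40 + 3) + 14 = -37 + 14 = -23)
M(l) - 1*(-24936) = -23 - 1*(-24936) = -23 + 24936 = 24913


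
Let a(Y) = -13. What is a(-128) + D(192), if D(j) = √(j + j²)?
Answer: -13 + 8*√579 ≈ 179.50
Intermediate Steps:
a(-128) + D(192) = -13 + √(192*(1 + 192)) = -13 + √(192*193) = -13 + √37056 = -13 + 8*√579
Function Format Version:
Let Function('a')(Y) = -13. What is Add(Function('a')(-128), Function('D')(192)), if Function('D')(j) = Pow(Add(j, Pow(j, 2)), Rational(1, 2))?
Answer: Add(-13, Mul(8, Pow(579, Rational(1, 2)))) ≈ 179.50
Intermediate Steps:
Add(Function('a')(-128), Function('D')(192)) = Add(-13, Pow(Mul(192, Add(1, 192)), Rational(1, 2))) = Add(-13, Pow(Mul(192, 193), Rational(1, 2))) = Add(-13, Pow(37056, Rational(1, 2))) = Add(-13, Mul(8, Pow(579, Rational(1, 2))))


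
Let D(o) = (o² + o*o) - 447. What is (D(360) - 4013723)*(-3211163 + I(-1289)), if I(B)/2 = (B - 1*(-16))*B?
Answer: -265217286070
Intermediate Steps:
I(B) = 2*B*(16 + B) (I(B) = 2*((B - 1*(-16))*B) = 2*((B + 16)*B) = 2*((16 + B)*B) = 2*(B*(16 + B)) = 2*B*(16 + B))
D(o) = -447 + 2*o² (D(o) = (o² + o²) - 447 = 2*o² - 447 = -447 + 2*o²)
(D(360) - 4013723)*(-3211163 + I(-1289)) = ((-447 + 2*360²) - 4013723)*(-3211163 + 2*(-1289)*(16 - 1289)) = ((-447 + 2*129600) - 4013723)*(-3211163 + 2*(-1289)*(-1273)) = ((-447 + 259200) - 4013723)*(-3211163 + 3281794) = (258753 - 4013723)*70631 = -3754970*70631 = -265217286070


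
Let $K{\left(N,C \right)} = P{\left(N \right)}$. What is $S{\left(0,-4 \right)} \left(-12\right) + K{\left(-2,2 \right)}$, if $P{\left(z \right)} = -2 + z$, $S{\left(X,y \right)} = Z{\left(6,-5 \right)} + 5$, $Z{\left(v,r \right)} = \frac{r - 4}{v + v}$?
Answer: $-55$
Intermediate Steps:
$Z{\left(v,r \right)} = \frac{-4 + r}{2 v}$
$S{\left(X,y \right)} = \frac{17}{4}$ ($S{\left(X,y \right)} = \frac{-4 - 5}{2 \cdot 6} + 5 = \frac{1}{2} \cdot \frac{1}{6} \left(-9\right) + 5 = - \frac{3}{4} + 5 = \frac{17}{4}$)
$K{\left(N,C \right)} = -2 + N$
$S{\left(0,-4 \right)} \left(-12\right) + K{\left(-2,2 \right)} = \frac{17}{4} \left(-12\right) - 4 = -51 - 4 = -55$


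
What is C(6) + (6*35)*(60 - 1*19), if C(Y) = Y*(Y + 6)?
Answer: 8682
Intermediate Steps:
C(Y) = Y*(6 + Y)
C(6) + (6*35)*(60 - 1*19) = 6*(6 + 6) + (6*35)*(60 - 1*19) = 6*12 + 210*(60 - 19) = 72 + 210*41 = 72 + 8610 = 8682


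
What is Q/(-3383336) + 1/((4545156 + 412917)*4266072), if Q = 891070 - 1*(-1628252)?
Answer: -6660928776445380137/8945327402684149752 ≈ -0.74463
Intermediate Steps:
Q = 2519322 (Q = 891070 + 1628252 = 2519322)
Q/(-3383336) + 1/((4545156 + 412917)*4266072) = 2519322/(-3383336) + 1/((4545156 + 412917)*4266072) = 2519322*(-1/3383336) + (1/4266072)/4958073 = -1259661/1691668 + (1/4958073)*(1/4266072) = -1259661/1691668 + 1/21151496399256 = -6660928776445380137/8945327402684149752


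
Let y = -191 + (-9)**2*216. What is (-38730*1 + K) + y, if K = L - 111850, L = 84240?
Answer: -49035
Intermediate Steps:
K = -27610 (K = 84240 - 111850 = -27610)
y = 17305 (y = -191 + 81*216 = -191 + 17496 = 17305)
(-38730*1 + K) + y = (-38730*1 - 27610) + 17305 = (-38730 - 27610) + 17305 = -66340 + 17305 = -49035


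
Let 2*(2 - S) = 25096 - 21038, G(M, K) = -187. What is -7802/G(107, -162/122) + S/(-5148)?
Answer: 3685795/87516 ≈ 42.116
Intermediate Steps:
S = -2027 (S = 2 - (25096 - 21038)/2 = 2 - ½*4058 = 2 - 2029 = -2027)
-7802/G(107, -162/122) + S/(-5148) = -7802/(-187) - 2027/(-5148) = -7802*(-1/187) - 2027*(-1/5148) = 7802/187 + 2027/5148 = 3685795/87516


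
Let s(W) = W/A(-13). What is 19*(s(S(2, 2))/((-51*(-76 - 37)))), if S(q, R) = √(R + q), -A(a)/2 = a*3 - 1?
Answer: 19/230520 ≈ 8.2422e-5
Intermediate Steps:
A(a) = 2 - 6*a (A(a) = -2*(a*3 - 1) = -2*(3*a - 1) = -2*(-1 + 3*a) = 2 - 6*a)
s(W) = W/80 (s(W) = W/(2 - 6*(-13)) = W/(2 + 78) = W/80)
19*(s(S(2, 2))/((-51*(-76 - 37)))) = 19*((√(2 + 2)/80)/((-51*(-76 - 37)))) = 19*((√4/80)/((-51*(-113)))) = 19*(((1/80)*2)/5763) = 19*((1/40)*(1/5763)) = 19*(1/230520) = 19/230520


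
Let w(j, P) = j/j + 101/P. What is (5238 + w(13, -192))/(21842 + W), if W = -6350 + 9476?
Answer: 1005787/4793856 ≈ 0.20981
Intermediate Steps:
w(j, P) = 1 + 101/P
W = 3126
(5238 + w(13, -192))/(21842 + W) = (5238 + (101 - 192)/(-192))/(21842 + 3126) = (5238 - 1/192*(-91))/24968 = (5238 + 91/192)*(1/24968) = (1005787/192)*(1/24968) = 1005787/4793856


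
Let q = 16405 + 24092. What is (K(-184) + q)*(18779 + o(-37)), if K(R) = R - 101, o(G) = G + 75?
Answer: 756669204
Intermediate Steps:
o(G) = 75 + G
q = 40497
K(R) = -101 + R
(K(-184) + q)*(18779 + o(-37)) = ((-101 - 184) + 40497)*(18779 + (75 - 37)) = (-285 + 40497)*(18779 + 38) = 40212*18817 = 756669204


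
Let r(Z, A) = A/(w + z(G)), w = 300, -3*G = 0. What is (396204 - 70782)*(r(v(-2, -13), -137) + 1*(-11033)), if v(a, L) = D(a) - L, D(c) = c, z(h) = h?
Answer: -179526476769/50 ≈ -3.5905e+9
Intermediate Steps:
G = 0 (G = -1/3*0 = 0)
v(a, L) = a - L
r(Z, A) = A/300 (r(Z, A) = A/(300 + 0) = A/300)
(396204 - 70782)*(r(v(-2, -13), -137) + 1*(-11033)) = (396204 - 70782)*((1/300)*(-137) + 1*(-11033)) = 325422*(-137/300 - 11033) = 325422*(-3310037/300) = -179526476769/50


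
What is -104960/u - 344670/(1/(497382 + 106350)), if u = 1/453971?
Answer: -255737104600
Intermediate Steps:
u = 1/453971 ≈ 2.2028e-6
-104960/u - 344670/(1/(497382 + 106350)) = -104960/1/453971 - 344670/(1/(497382 + 106350)) = -104960*453971 - 344670/(1/603732) = -47648796160 - 344670/1/603732 = -47648796160 - 344670*603732 = -47648796160 - 208088308440 = -255737104600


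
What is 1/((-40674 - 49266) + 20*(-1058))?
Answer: -1/111100 ≈ -9.0009e-6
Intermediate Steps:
1/((-40674 - 49266) + 20*(-1058)) = 1/(-89940 - 21160) = 1/(-111100) = -1/111100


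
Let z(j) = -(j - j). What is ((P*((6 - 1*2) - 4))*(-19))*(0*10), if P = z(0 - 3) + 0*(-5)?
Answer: 0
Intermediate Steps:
z(j) = 0 (z(j) = -1*0 = 0)
P = 0 (P = 0 + 0*(-5) = 0 + 0 = 0)
((P*((6 - 1*2) - 4))*(-19))*(0*10) = ((0*((6 - 1*2) - 4))*(-19))*(0*10) = ((0*((6 - 2) - 4))*(-19))*0 = ((0*(4 - 4))*(-19))*0 = ((0*0)*(-19))*0 = (0*(-19))*0 = 0*0 = 0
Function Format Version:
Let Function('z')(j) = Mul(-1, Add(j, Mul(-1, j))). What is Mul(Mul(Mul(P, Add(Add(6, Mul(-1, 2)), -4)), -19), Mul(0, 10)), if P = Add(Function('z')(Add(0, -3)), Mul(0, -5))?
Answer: 0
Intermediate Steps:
Function('z')(j) = 0 (Function('z')(j) = Mul(-1, 0) = 0)
P = 0 (P = Add(0, Mul(0, -5)) = Add(0, 0) = 0)
Mul(Mul(Mul(P, Add(Add(6, Mul(-1, 2)), -4)), -19), Mul(0, 10)) = Mul(Mul(Mul(0, Add(Add(6, Mul(-1, 2)), -4)), -19), Mul(0, 10)) = Mul(Mul(Mul(0, Add(Add(6, -2), -4)), -19), 0) = Mul(Mul(Mul(0, Add(4, -4)), -19), 0) = Mul(Mul(Mul(0, 0), -19), 0) = Mul(Mul(0, -19), 0) = Mul(0, 0) = 0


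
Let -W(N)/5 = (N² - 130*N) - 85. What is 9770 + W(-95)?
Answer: -96680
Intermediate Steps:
W(N) = 425 - 5*N² + 650*N (W(N) = -5*((N² - 130*N) - 85) = -5*(-85 + N² - 130*N) = 425 - 5*N² + 650*N)
9770 + W(-95) = 9770 + (425 - 5*(-95)² + 650*(-95)) = 9770 + (425 - 5*9025 - 61750) = 9770 + (425 - 45125 - 61750) = 9770 - 106450 = -96680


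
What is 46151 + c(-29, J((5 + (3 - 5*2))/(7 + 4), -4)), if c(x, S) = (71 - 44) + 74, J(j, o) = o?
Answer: 46252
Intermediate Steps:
c(x, S) = 101 (c(x, S) = 27 + 74 = 101)
46151 + c(-29, J((5 + (3 - 5*2))/(7 + 4), -4)) = 46151 + 101 = 46252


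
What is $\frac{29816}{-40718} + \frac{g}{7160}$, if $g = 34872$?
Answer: $\frac{75402221}{18221305} \approx 4.1381$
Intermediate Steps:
$\frac{29816}{-40718} + \frac{g}{7160} = \frac{29816}{-40718} + \frac{34872}{7160} = 29816 \left(- \frac{1}{40718}\right) + 34872 \cdot \frac{1}{7160} = - \frac{14908}{20359} + \frac{4359}{895} = \frac{75402221}{18221305}$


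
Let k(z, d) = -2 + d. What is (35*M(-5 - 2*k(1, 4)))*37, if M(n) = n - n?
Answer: 0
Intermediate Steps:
M(n) = 0
(35*M(-5 - 2*k(1, 4)))*37 = (35*0)*37 = 0*37 = 0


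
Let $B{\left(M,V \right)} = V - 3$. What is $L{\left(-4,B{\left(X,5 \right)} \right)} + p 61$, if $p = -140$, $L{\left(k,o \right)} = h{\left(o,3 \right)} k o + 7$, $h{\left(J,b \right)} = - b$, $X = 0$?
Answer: $-8509$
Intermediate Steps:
$B{\left(M,V \right)} = -3 + V$
$L{\left(k,o \right)} = 7 - 3 k o$ ($L{\left(k,o \right)} = \left(-1\right) 3 k o + 7 = - 3 k o + 7 = 7 - 3 k o$)
$L{\left(-4,B{\left(X,5 \right)} \right)} + p 61 = \left(7 - - 12 \left(-3 + 5\right)\right) - 8540 = \left(7 - \left(-12\right) 2\right) - 8540 = \left(7 + 24\right) - 8540 = 31 - 8540 = -8509$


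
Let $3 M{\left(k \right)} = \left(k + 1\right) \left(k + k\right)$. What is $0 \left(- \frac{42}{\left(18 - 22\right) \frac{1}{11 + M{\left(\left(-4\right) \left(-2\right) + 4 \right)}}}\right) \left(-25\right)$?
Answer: $0$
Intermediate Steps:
$M{\left(k \right)} = \frac{2 k \left(1 + k\right)}{3}$ ($M{\left(k \right)} = \frac{\left(k + 1\right) \left(k + k\right)}{3} = \frac{\left(1 + k\right) 2 k}{3} = \frac{2 k \left(1 + k\right)}{3}$)
$0 \left(- \frac{42}{\left(18 - 22\right) \frac{1}{11 + M{\left(\left(-4\right) \left(-2\right) + 4 \right)}}}\right) \left(-25\right) = 0 \left(- \frac{42}{\left(18 - 22\right) \frac{1}{11 + \frac{2 \left(\left(-4\right) \left(-2\right) + 4\right) \left(1 + \left(\left(-4\right) \left(-2\right) + 4\right)\right)}{3}}}\right) \left(-25\right) = 0 \left(- \frac{42}{\left(-4\right) \frac{1}{11 + \frac{2 \left(8 + 4\right) \left(1 + \left(8 + 4\right)\right)}{3}}}\right) \left(-25\right) = 0 \left(- \frac{42}{\left(-4\right) \frac{1}{11 + \frac{2}{3} \cdot 12 \left(1 + 12\right)}}\right) \left(-25\right) = 0 \left(- \frac{42}{\left(-4\right) \frac{1}{11 + \frac{2}{3} \cdot 12 \cdot 13}}\right) \left(-25\right) = 0 \left(- \frac{42}{\left(-4\right) \frac{1}{11 + 104}}\right) \left(-25\right) = 0 \left(- \frac{42}{\left(-4\right) \frac{1}{115}}\right) \left(-25\right) = 0 \left(- \frac{42}{- \frac{4}{115}}\right) \left(-25\right) = 0 \left(\left(-42\right) \left(- \frac{115}{4}\right)\right) \left(-25\right) = 0 \cdot \frac{2415}{2} \left(-25\right) = 0 \left(-25\right) = 0$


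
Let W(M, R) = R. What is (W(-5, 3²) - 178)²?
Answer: 28561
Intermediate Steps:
(W(-5, 3²) - 178)² = (3² - 178)² = (9 - 178)² = (-169)² = 28561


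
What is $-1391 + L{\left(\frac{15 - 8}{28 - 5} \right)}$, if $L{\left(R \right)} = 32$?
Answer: $-1359$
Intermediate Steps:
$-1391 + L{\left(\frac{15 - 8}{28 - 5} \right)} = -1391 + 32 = -1359$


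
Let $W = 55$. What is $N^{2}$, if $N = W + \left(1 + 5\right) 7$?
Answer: $9409$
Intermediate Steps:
$N = 97$ ($N = 55 + \left(1 + 5\right) 7 = 55 + 6 \cdot 7 = 55 + 42 = 97$)
$N^{2} = 97^{2} = 9409$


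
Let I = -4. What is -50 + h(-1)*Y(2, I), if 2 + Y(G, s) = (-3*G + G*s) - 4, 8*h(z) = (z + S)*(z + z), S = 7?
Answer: -20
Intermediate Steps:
h(z) = z*(7 + z)/4 (h(z) = ((z + 7)*(z + z))/8 = ((7 + z)*(2*z))/8 = (2*z*(7 + z))/8 = z*(7 + z)/4)
Y(G, s) = -6 - 3*G + G*s (Y(G, s) = -2 + ((-3*G + G*s) - 4) = -2 + (-4 - 3*G + G*s) = -6 - 3*G + G*s)
-50 + h(-1)*Y(2, I) = -50 + ((¼)*(-1)*(7 - 1))*(-6 - 3*2 + 2*(-4)) = -50 + ((¼)*(-1)*6)*(-6 - 6 - 8) = -50 - 3/2*(-20) = -50 + 30 = -20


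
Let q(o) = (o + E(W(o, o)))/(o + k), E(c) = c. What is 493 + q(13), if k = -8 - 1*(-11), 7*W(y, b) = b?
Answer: 6915/14 ≈ 493.93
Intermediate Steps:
W(y, b) = b/7
k = 3 (k = -8 + 11 = 3)
q(o) = 8*o/(7*(3 + o)) (q(o) = (o + o/7)/(o + 3) = (8*o/7)/(3 + o) = 8*o/(7*(3 + o)))
493 + q(13) = 493 + (8/7)*13/(3 + 13) = 493 + (8/7)*13/16 = 493 + (8/7)*13*(1/16) = 493 + 13/14 = 6915/14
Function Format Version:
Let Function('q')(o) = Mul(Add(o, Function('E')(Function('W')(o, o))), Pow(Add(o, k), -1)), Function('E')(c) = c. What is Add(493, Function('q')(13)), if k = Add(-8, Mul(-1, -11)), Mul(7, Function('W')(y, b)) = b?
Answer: Rational(6915, 14) ≈ 493.93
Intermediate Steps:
Function('W')(y, b) = Mul(Rational(1, 7), b)
k = 3 (k = Add(-8, 11) = 3)
Function('q')(o) = Mul(Rational(8, 7), o, Pow(Add(3, o), -1)) (Function('q')(o) = Mul(Add(o, Mul(Rational(1, 7), o)), Pow(Add(o, 3), -1)) = Mul(Mul(Rational(8, 7), o), Pow(Add(3, o), -1)) = Mul(Rational(8, 7), o, Pow(Add(3, o), -1)))
Add(493, Function('q')(13)) = Add(493, Mul(Rational(8, 7), 13, Pow(Add(3, 13), -1))) = Add(493, Mul(Rational(8, 7), 13, Pow(16, -1))) = Add(493, Mul(Rational(8, 7), 13, Rational(1, 16))) = Add(493, Rational(13, 14)) = Rational(6915, 14)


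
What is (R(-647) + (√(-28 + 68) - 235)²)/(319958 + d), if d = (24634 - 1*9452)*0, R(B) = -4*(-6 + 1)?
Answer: 55285/319958 - 470*√10/159979 ≈ 0.16350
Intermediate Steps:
R(B) = 20 (R(B) = -4*(-5) = 20)
d = 0 (d = (24634 - 9452)*0 = 15182*0 = 0)
(R(-647) + (√(-28 + 68) - 235)²)/(319958 + d) = (20 + (√(-28 + 68) - 235)²)/(319958 + 0) = (20 + (√40 - 235)²)/319958 = (20 + (2*√10 - 235)²)*(1/319958) = (20 + (-235 + 2*√10)²)*(1/319958) = 10/159979 + (-235 + 2*√10)²/319958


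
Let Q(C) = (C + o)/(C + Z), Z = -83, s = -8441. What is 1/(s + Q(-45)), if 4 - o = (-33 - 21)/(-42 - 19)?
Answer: -7808/65904773 ≈ -0.00011847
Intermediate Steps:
o = 190/61 (o = 4 - (-33 - 21)/(-42 - 19) = 4 - (-54)/(-61) = 4 - (-54)*(-1)/61 = 4 - 1*54/61 = 4 - 54/61 = 190/61 ≈ 3.1148)
Q(C) = (190/61 + C)/(-83 + C) (Q(C) = (C + 190/61)/(C - 83) = (190/61 + C)/(-83 + C))
1/(s + Q(-45)) = 1/(-8441 + (190/61 - 45)/(-83 - 45)) = 1/(-8441 - 2555/61/(-128)) = 1/(-8441 - 1/128*(-2555/61)) = 1/(-8441 + 2555/7808) = 1/(-65904773/7808) = -7808/65904773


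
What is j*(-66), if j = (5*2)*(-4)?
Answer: 2640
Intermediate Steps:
j = -40 (j = 10*(-4) = -40)
j*(-66) = -40*(-66) = 2640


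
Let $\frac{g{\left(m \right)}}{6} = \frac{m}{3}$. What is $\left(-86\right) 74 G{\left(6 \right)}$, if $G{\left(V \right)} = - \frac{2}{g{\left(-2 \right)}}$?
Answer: $-3182$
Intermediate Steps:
$g{\left(m \right)} = 2 m$ ($g{\left(m \right)} = 6 \frac{m}{3} = 2 m$)
$G{\left(V \right)} = \frac{1}{2}$ ($G{\left(V \right)} = - \frac{2}{2 \left(-2\right)} = - \frac{2}{-4} = \left(-2\right) \left(- \frac{1}{4}\right) = \frac{1}{2}$)
$\left(-86\right) 74 G{\left(6 \right)} = \left(-86\right) 74 \cdot \frac{1}{2} = \left(-6364\right) \frac{1}{2} = -3182$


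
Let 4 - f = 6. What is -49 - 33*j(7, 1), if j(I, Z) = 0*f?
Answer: -49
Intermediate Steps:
f = -2 (f = 4 - 1*6 = 4 - 6 = -2)
j(I, Z) = 0 (j(I, Z) = 0*(-2) = 0)
-49 - 33*j(7, 1) = -49 - 33*0 = -49 + 0 = -49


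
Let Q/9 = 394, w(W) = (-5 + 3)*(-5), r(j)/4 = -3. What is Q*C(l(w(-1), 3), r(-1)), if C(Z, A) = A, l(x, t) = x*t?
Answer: -42552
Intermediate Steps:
r(j) = -12 (r(j) = 4*(-3) = -12)
w(W) = 10 (w(W) = -2*(-5) = 10)
l(x, t) = t*x
Q = 3546 (Q = 9*394 = 3546)
Q*C(l(w(-1), 3), r(-1)) = 3546*(-12) = -42552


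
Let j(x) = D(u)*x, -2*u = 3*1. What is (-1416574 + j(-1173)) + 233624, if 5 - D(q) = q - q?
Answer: -1188815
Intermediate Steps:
u = -3/2 ≈ -1.5000
D(q) = 5 (D(q) = 5 - (q - q) = 5 - 1*0 = 5 + 0 = 5)
j(x) = 5*x
(-1416574 + j(-1173)) + 233624 = (-1416574 + 5*(-1173)) + 233624 = (-1416574 - 5865) + 233624 = -1422439 + 233624 = -1188815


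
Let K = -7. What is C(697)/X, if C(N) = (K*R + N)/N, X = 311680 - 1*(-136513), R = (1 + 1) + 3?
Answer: 662/312390521 ≈ 2.1191e-6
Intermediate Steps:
R = 5 (R = 2 + 3 = 5)
X = 448193 (X = 311680 + 136513 = 448193)
C(N) = (-35 + N)/N (C(N) = (-7*5 + N)/N = (-35 + N)/N)
C(697)/X = ((-35 + 697)/697)/448193 = ((1/697)*662)*(1/448193) = (662/697)*(1/448193) = 662/312390521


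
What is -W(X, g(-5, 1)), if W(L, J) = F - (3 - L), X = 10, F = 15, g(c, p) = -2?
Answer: -22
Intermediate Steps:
W(L, J) = 12 + L (W(L, J) = 15 - (3 - L) = 15 + (-3 + L) = 12 + L)
-W(X, g(-5, 1)) = -(12 + 10) = -1*22 = -22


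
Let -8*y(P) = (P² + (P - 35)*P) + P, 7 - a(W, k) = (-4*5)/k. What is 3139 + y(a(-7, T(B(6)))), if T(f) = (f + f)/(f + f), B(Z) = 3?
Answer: 6143/2 ≈ 3071.5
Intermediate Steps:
T(f) = 1 (T(f) = (2*f)/((2*f)) = (2*f)*(1/(2*f)) = 1)
a(W, k) = 7 + 20/k (a(W, k) = 7 - (-4*5)/k = 7 - (-20)/k = 7 + 20/k)
y(P) = -P/8 - P²/8 - P*(-35 + P)/8 (y(P) = -((P² + (P - 35)*P) + P)/8 = -((P² + (-35 + P)*P) + P)/8 = -((P² + P*(-35 + P)) + P)/8 = -(P + P² + P*(-35 + P))/8 = -P/8 - P²/8 - P*(-35 + P)/8)
3139 + y(a(-7, T(B(6)))) = 3139 + (7 + 20/1)*(17 - (7 + 20/1))/4 = 3139 + (7 + 20*1)*(17 - (7 + 20*1))/4 = 3139 + (7 + 20)*(17 - (7 + 20))/4 = 3139 + (¼)*27*(17 - 1*27) = 3139 + (¼)*27*(17 - 27) = 3139 + (¼)*27*(-10) = 3139 - 135/2 = 6143/2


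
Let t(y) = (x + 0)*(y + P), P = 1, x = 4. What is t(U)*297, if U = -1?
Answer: 0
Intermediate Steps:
t(y) = 4 + 4*y (t(y) = (4 + 0)*(y + 1) = 4*(1 + y) = 4 + 4*y)
t(U)*297 = (4 + 4*(-1))*297 = (4 - 4)*297 = 0*297 = 0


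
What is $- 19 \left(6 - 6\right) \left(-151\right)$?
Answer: $0$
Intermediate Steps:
$- 19 \left(6 - 6\right) \left(-151\right) = - 19 \cdot 0 \left(-151\right) = \left(-19\right) 0 = 0$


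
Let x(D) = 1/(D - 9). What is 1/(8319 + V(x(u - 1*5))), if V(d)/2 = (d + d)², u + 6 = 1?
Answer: 361/3003167 ≈ 0.00012021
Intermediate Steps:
u = -5 (u = -6 + 1 = -5)
x(D) = 1/(-9 + D)
V(d) = 8*d² (V(d) = 2*(d + d)² = 2*(2*d)² = 2*(4*d²) = 8*d²)
1/(8319 + V(x(u - 1*5))) = 1/(8319 + 8*(1/(-9 + (-5 - 1*5)))²) = 1/(8319 + 8*(1/(-9 + (-5 - 5)))²) = 1/(8319 + 8*(1/(-9 - 10))²) = 1/(8319 + 8*(1/(-19))²) = 1/(8319 + 8*(-1/19)²) = 1/(8319 + 8*(1/361)) = 1/(8319 + 8/361) = 1/(3003167/361) = 361/3003167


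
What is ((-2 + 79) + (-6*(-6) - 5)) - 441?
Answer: -333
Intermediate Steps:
((-2 + 79) + (-6*(-6) - 5)) - 441 = (77 + (36 - 5)) - 441 = (77 + 31) - 441 = 108 - 441 = -333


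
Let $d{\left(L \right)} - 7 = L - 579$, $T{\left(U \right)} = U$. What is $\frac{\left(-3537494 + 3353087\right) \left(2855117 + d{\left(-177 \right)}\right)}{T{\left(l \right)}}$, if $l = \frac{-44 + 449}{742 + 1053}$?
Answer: $- \frac{6998710847392}{3} \approx -2.3329 \cdot 10^{12}$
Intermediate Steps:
$l = \frac{81}{359}$ ($l = \frac{405}{1795} = 405 \cdot \frac{1}{1795} = \frac{81}{359} \approx 0.22563$)
$d{\left(L \right)} = -572 + L$ ($d{\left(L \right)} = 7 + \left(L - 579\right) = 7 + \left(-579 + L\right) = -572 + L$)
$\frac{\left(-3537494 + 3353087\right) \left(2855117 + d{\left(-177 \right)}\right)}{T{\left(l \right)}} = \frac{\left(-3537494 + 3353087\right) \left(2855117 - 749\right)}{\frac{81}{359}} = - 184407 \left(2855117 - 749\right) \frac{359}{81} = \left(-184407\right) 2854368 \cdot \frac{359}{81} = \left(-526365439776\right) \frac{359}{81} = - \frac{6998710847392}{3}$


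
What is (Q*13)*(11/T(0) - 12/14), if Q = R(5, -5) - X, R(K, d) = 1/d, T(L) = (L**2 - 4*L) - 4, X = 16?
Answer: 106353/140 ≈ 759.66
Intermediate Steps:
T(L) = -4 + L**2 - 4*L
Q = -81/5 (Q = 1/(-5) - 1*16 = -1/5 - 16 = -81/5 ≈ -16.200)
(Q*13)*(11/T(0) - 12/14) = (-81/5*13)*(11/(-4 + 0**2 - 4*0) - 12/14) = -1053*(11/(-4 + 0 + 0) - 12*1/14)/5 = -1053*(11/(-4) - 6/7)/5 = -1053*(11*(-1/4) - 6/7)/5 = -1053*(-11/4 - 6/7)/5 = -1053/5*(-101/28) = 106353/140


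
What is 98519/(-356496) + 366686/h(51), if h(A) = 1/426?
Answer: 55687611202537/356496 ≈ 1.5621e+8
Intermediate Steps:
h(A) = 1/426
98519/(-356496) + 366686/h(51) = 98519/(-356496) + 366686/(1/426) = 98519*(-1/356496) + 366686*426 = -98519/356496 + 156208236 = 55687611202537/356496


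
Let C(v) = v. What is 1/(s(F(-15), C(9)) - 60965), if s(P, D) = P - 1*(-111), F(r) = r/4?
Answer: -4/243431 ≈ -1.6432e-5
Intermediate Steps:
F(r) = r/4 (F(r) = r*(¼) = r/4)
s(P, D) = 111 + P (s(P, D) = P + 111 = 111 + P)
1/(s(F(-15), C(9)) - 60965) = 1/((111 + (¼)*(-15)) - 60965) = 1/((111 - 15/4) - 60965) = 1/(429/4 - 60965) = 1/(-243431/4) = -4/243431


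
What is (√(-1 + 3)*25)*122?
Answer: 3050*√2 ≈ 4313.4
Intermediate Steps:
(√(-1 + 3)*25)*122 = (√2*25)*122 = (25*√2)*122 = 3050*√2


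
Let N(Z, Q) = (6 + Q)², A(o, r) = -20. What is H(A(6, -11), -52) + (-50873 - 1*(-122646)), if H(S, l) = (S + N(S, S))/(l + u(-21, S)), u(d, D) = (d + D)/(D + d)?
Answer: 3660247/51 ≈ 71770.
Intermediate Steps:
u(d, D) = 1 (u(d, D) = (D + d)/(D + d) = 1)
H(S, l) = (S + (6 + S)²)/(1 + l) (H(S, l) = (S + (6 + S)²)/(l + 1) = (S + (6 + S)²)/(1 + l))
H(A(6, -11), -52) + (-50873 - 1*(-122646)) = (-20 + (6 - 20)²)/(1 - 52) + (-50873 - 1*(-122646)) = (-20 + (-14)²)/(-51) + (-50873 + 122646) = -(-20 + 196)/51 + 71773 = -1/51*176 + 71773 = -176/51 + 71773 = 3660247/51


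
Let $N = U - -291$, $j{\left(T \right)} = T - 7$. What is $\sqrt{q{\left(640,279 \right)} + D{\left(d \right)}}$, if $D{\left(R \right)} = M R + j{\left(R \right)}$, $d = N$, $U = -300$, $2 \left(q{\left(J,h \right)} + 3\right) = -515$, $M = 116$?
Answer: $\frac{i \sqrt{5282}}{2} \approx 36.339 i$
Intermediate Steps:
$q{\left(J,h \right)} = - \frac{521}{2}$ ($q{\left(J,h \right)} = -3 + \frac{1}{2} \left(-515\right) = -3 - \frac{515}{2} = - \frac{521}{2}$)
$j{\left(T \right)} = -7 + T$
$N = -9$ ($N = -300 - -291 = -300 + 291 = -9$)
$d = -9$
$D{\left(R \right)} = -7 + 117 R$ ($D{\left(R \right)} = 116 R + \left(-7 + R\right) = -7 + 117 R$)
$\sqrt{q{\left(640,279 \right)} + D{\left(d \right)}} = \sqrt{- \frac{521}{2} + \left(-7 + 117 \left(-9\right)\right)} = \sqrt{- \frac{521}{2} - 1060} = \sqrt{- \frac{2641}{2}} = \frac{i \sqrt{5282}}{2}$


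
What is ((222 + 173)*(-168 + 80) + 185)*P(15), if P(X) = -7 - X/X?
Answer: 276600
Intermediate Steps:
P(X) = -8 (P(X) = -7 - 1*1 = -7 - 1 = -8)
((222 + 173)*(-168 + 80) + 185)*P(15) = ((222 + 173)*(-168 + 80) + 185)*(-8) = (395*(-88) + 185)*(-8) = (-34760 + 185)*(-8) = -34575*(-8) = 276600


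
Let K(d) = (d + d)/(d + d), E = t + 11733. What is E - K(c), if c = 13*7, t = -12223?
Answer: -491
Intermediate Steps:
c = 91
E = -490 (E = -12223 + 11733 = -490)
K(d) = 1 (K(d) = (2*d)/((2*d)) = (2*d)*(1/(2*d)) = 1)
E - K(c) = -490 - 1*1 = -490 - 1 = -491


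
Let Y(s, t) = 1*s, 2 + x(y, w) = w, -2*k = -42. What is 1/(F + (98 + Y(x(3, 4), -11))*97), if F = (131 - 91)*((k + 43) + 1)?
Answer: 1/12300 ≈ 8.1301e-5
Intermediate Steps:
k = 21 (k = -1/2*(-42) = 21)
x(y, w) = -2 + w
Y(s, t) = s
F = 2600 (F = (131 - 91)*((21 + 43) + 1) = 40*(64 + 1) = 40*65 = 2600)
1/(F + (98 + Y(x(3, 4), -11))*97) = 1/(2600 + (98 + (-2 + 4))*97) = 1/(2600 + (98 + 2)*97) = 1/(2600 + 100*97) = 1/(2600 + 9700) = 1/12300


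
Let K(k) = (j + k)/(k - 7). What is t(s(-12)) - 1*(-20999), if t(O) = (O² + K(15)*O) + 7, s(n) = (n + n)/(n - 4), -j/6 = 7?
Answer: 336051/16 ≈ 21003.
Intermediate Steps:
j = -42 (j = -6*7 = -42)
s(n) = 2*n/(-4 + n) (s(n) = (2*n)/(-4 + n) = 2*n/(-4 + n))
K(k) = (-42 + k)/(-7 + k) (K(k) = (-42 + k)/(k - 7) = (-42 + k)/(-7 + k))
t(O) = 7 + O² - 27*O/8 (t(O) = (O² + ((-42 + 15)/(-7 + 15))*O) + 7 = (O² + (-27/8)*O) + 7 = (O² + ((⅛)*(-27))*O) + 7 = (O² - 27*O/8) + 7 = 7 + O² - 27*O/8)
t(s(-12)) - 1*(-20999) = (7 + (2*(-12)/(-4 - 12))² - 27*(-12)/(4*(-4 - 12))) - 1*(-20999) = (7 + (2*(-12)/(-16))² - 27*(-12)/(4*(-16))) + 20999 = (7 + (2*(-12)*(-1/16))² - 27*(-12)*(-1)/(4*16)) + 20999 = (7 + (3/2)² - 27/8*3/2) + 20999 = (7 + 9/4 - 81/16) + 20999 = 67/16 + 20999 = 336051/16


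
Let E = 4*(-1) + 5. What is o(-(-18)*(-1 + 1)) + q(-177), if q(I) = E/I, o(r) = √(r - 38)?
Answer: -1/177 + I*√38 ≈ -0.0056497 + 6.1644*I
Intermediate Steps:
o(r) = √(-38 + r)
E = 1 (E = -4 + 5 = 1)
q(I) = 1/I
o(-(-18)*(-1 + 1)) + q(-177) = √(-38 - (-18)*(-1 + 1)) + 1/(-177) = √(-38 - (-18)*0) - 1/177 = √(-38 - 9*0) - 1/177 = √(-38 + 0) - 1/177 = √(-38) - 1/177 = I*√38 - 1/177 = -1/177 + I*√38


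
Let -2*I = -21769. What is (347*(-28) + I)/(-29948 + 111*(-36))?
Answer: -2337/67888 ≈ -0.034424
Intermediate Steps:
I = 21769/2 (I = -1/2*(-21769) = 21769/2 ≈ 10885.)
(347*(-28) + I)/(-29948 + 111*(-36)) = (347*(-28) + 21769/2)/(-29948 + 111*(-36)) = (-9716 + 21769/2)/(-29948 - 3996) = (2337/2)/(-33944) = (2337/2)*(-1/33944) = -2337/67888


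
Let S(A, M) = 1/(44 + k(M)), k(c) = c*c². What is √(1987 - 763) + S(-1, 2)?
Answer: 1/52 + 6*√34 ≈ 35.005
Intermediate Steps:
k(c) = c³
S(A, M) = 1/(44 + M³)
√(1987 - 763) + S(-1, 2) = √(1987 - 763) + 1/(44 + 2³) = √1224 + 1/(44 + 8) = 6*√34 + 1/52 = 1/52 + 6*√34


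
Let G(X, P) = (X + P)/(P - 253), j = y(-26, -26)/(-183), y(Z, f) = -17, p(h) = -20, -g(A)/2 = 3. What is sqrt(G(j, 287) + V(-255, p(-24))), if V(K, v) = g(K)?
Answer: sqrt(23652933)/3111 ≈ 1.5633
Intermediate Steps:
g(A) = -6 (g(A) = -2*3 = -6)
V(K, v) = -6
j = 17/183 (j = -17/(-183) = -17*(-1/183) = 17/183 ≈ 0.092896)
G(X, P) = (P + X)/(-253 + P)
sqrt(G(j, 287) + V(-255, p(-24))) = sqrt((287 + 17/183)/(-253 + 287) - 6) = sqrt((52538/183)/34 - 6) = sqrt((1/34)*(52538/183) - 6) = sqrt(26269/3111 - 6) = sqrt(7603/3111) = sqrt(23652933)/3111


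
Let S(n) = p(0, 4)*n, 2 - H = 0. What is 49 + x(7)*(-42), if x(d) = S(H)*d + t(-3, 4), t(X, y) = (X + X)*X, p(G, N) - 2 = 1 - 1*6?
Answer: 1057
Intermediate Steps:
p(G, N) = -3 (p(G, N) = 2 + (1 - 1*6) = 2 + (1 - 6) = 2 - 5 = -3)
t(X, y) = 2*X² (t(X, y) = (2*X)*X = 2*X²)
H = 2 (H = 2 - 1*0 = 2 + 0 = 2)
S(n) = -3*n
x(d) = 18 - 6*d (x(d) = (-3*2)*d + 2*(-3)² = -6*d + 2*9 = -6*d + 18 = 18 - 6*d)
49 + x(7)*(-42) = 49 + (18 - 6*7)*(-42) = 49 + (18 - 42)*(-42) = 49 - 24*(-42) = 49 + 1008 = 1057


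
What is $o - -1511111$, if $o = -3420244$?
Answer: $-1909133$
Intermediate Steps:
$o - -1511111 = -3420244 - -1511111 = -3420244 + 1511111 = -1909133$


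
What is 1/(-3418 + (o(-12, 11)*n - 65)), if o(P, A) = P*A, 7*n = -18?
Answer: -7/22005 ≈ -0.00031811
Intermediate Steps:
n = -18/7 (n = (⅐)*(-18) = -18/7 ≈ -2.5714)
o(P, A) = A*P
1/(-3418 + (o(-12, 11)*n - 65)) = 1/(-3418 + ((11*(-12))*(-18/7) - 65)) = 1/(-3418 + (-132*(-18/7) - 65)) = 1/(-3418 + (2376/7 - 65)) = 1/(-3418 + 1921/7) = 1/(-22005/7) = -7/22005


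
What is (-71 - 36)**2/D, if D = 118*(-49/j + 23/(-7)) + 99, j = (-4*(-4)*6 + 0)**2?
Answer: -369298944/9333005 ≈ -39.569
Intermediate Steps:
j = 9216 (j = (16*6 + 0)**2 = (96 + 0)**2 = 96**2 = 9216)
D = -9333005/32256 (D = 118*(-49/9216 + 23/(-7)) + 99 = 118*(-49*1/9216 + 23*(-1/7)) + 99 = 118*(-49/9216 - 23/7) + 99 = 118*(-212311/64512) + 99 = -12526349/32256 + 99 = -9333005/32256 ≈ -289.34)
(-71 - 36)**2/D = (-71 - 36)**2/(-9333005/32256) = (-107)**2*(-32256/9333005) = 11449*(-32256/9333005) = -369298944/9333005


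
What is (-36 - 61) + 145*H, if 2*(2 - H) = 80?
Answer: -5607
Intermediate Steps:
H = -38 (H = 2 - ½*80 = 2 - 40 = -38)
(-36 - 61) + 145*H = (-36 - 61) + 145*(-38) = -97 - 5510 = -5607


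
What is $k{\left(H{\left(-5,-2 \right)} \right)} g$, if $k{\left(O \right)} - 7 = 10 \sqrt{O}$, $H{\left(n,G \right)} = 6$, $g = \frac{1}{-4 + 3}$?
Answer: $-7 - 10 \sqrt{6} \approx -31.495$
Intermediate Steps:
$g = -1$ ($g = \frac{1}{-1} = -1$)
$k{\left(O \right)} = 7 + 10 \sqrt{O}$
$k{\left(H{\left(-5,-2 \right)} \right)} g = \left(7 + 10 \sqrt{6}\right) \left(-1\right) = -7 - 10 \sqrt{6}$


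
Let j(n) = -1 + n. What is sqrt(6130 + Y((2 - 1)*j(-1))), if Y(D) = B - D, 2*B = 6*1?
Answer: sqrt(6135) ≈ 78.326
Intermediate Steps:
B = 3 (B = (6*1)/2 = (1/2)*6 = 3)
Y(D) = 3 - D
sqrt(6130 + Y((2 - 1)*j(-1))) = sqrt(6130 + (3 - (2 - 1)*(-1 - 1))) = sqrt(6130 + (3 - (-2))) = sqrt(6130 + (3 - 1*(-2))) = sqrt(6130 + (3 + 2)) = sqrt(6130 + 5) = sqrt(6135)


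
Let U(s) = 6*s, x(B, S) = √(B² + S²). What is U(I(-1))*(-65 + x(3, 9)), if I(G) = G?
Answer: 390 - 18*√10 ≈ 333.08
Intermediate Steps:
U(I(-1))*(-65 + x(3, 9)) = (6*(-1))*(-65 + √(3² + 9²)) = -6*(-65 + √(9 + 81)) = -6*(-65 + √90) = -6*(-65 + 3*√10) = 390 - 18*√10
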